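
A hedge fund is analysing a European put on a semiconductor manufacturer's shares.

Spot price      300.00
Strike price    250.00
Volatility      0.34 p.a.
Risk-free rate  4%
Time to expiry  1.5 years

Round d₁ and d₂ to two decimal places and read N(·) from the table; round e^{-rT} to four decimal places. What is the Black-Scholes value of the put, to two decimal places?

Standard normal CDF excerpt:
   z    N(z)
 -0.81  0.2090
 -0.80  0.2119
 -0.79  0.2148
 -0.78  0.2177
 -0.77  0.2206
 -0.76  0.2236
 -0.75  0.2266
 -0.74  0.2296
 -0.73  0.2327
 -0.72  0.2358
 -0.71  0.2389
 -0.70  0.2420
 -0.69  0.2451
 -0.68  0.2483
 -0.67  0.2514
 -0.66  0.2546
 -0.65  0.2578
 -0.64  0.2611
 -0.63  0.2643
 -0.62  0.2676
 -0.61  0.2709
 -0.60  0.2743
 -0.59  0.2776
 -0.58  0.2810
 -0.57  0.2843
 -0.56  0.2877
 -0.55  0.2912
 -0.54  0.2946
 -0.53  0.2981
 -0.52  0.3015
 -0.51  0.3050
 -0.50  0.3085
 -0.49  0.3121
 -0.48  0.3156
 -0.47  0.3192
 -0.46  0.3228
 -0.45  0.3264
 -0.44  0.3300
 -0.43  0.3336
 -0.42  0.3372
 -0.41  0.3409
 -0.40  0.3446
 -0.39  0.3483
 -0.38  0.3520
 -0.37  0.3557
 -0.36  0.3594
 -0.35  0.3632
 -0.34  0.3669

19.31

σ√T = 0.34·√1.5 = 0.4164
d₁ = [ln(300/250) + (0.04 + 0.34²/2)·1.5] / 0.4164 = [0.1823 + 0.1467] / 0.4164 = 0.7901 ≈ 0.79
d₂ = d₁ − σ√T = 0.7901 − 0.4164 = 0.3737 ≈ 0.37
exp(−rT) = exp(−0.04·1.5) = 0.9418
N(−d₂) = N(-0.37) = 0.3557;  N(−d₁) = N(-0.79) = 0.2148
P = 250·0.9418·0.3557 − 300·0.2148 = 83.7496 − 64.4400 = 19.3096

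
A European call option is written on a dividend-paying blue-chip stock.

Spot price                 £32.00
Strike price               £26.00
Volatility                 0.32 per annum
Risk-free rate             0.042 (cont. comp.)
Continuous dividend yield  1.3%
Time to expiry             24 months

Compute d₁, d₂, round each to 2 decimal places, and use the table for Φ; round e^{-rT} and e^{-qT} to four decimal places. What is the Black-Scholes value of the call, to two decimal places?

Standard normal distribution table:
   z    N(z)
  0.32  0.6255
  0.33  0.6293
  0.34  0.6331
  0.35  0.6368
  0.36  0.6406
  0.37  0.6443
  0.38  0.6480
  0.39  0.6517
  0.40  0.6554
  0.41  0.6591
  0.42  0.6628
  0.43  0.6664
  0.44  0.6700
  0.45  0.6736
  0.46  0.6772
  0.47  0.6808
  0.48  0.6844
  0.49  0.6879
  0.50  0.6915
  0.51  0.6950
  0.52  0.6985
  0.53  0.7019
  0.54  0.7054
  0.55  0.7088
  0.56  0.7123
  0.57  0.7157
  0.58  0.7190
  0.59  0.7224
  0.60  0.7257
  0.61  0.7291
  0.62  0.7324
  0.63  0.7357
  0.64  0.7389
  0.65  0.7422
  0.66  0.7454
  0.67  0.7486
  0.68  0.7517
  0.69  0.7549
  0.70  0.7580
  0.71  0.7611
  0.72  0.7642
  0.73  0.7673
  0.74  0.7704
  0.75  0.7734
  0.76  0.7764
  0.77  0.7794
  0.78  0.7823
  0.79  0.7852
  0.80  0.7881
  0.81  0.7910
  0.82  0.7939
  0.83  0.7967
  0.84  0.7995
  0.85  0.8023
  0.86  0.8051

σ√T = 0.32 × 1.4142 = 0.4525
ln(S/K) + (r − q + σ²/2)T = ln(32/26) + (0.042 − 0.013 + 0.32²/2)·2 = 0.2076 + 0.1604 = 0.3680
d₁ = 0.3680 / 0.4525 = 0.8133 ⇒ 0.81
d₂ = d₁ − σ√T = 0.8133 − 0.4525 = 0.3607 ⇒ 0.36
exp(−qT) = exp(−0.013·2) = 0.9743;  exp(−rT) = exp(−0.042·2) = 0.9194
N(d₁) = N(0.81) = 0.7910;  N(d₂) = N(0.36) = 0.6406
C = 32·0.9743·0.7910 − 26·0.9194·0.6406 = 24.6615 − 15.3132 = 9.3483

£9.35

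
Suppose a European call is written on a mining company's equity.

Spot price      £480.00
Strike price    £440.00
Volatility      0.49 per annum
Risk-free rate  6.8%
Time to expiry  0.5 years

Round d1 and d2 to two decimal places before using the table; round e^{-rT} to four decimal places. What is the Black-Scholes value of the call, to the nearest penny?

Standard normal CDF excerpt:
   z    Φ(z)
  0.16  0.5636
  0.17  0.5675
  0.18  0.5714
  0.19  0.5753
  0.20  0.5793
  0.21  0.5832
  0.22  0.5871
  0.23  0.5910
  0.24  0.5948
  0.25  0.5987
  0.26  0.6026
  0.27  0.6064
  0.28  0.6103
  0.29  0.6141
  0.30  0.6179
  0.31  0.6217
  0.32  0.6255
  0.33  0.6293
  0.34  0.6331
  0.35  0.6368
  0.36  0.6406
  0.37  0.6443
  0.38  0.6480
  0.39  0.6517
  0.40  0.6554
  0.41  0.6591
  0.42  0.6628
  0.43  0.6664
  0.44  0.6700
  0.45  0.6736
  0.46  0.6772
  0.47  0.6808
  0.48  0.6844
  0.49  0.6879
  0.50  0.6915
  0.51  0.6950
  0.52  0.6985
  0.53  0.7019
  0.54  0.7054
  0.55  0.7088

σ√T = 0.49·√0.5 = 0.3465
ln(S/K) + (r + σ²/2)T = ln(480/440) + (0.068 + 0.49²/2)·0.5 = 0.0870 + 0.0940 = 0.1810
d₁ = 0.1810 / 0.3465 = 0.5225 → 0.52
d₂ = d₁ − σ√T = 0.5225 − 0.3465 = 0.1760 → 0.18
exp(−rT) = exp(−0.068·0.5) = 0.9666
N(d₁) = N(0.52) = 0.6985;  N(d₂) = N(0.18) = 0.5714
C = 480·0.6985 − 440·0.9666·0.5714 = 335.2800 − 243.0187 = 92.2613

£92.26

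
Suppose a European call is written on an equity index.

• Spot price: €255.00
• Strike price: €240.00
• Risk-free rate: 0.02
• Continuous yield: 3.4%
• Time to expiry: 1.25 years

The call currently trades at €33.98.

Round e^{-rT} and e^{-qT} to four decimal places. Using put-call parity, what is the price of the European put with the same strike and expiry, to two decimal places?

e^(−qT) = e^(−0.034·1.25) = 0.9584;  e^(−rT) = e^(−0.02·1.25) = 0.9753
Put-call parity: C − P = S·e^(−qT) − K·e^(−rT) = 255·0.9584 − 240·0.9753 = 244.3920 − 234.0720 = 10.3200
P = C − (C − P) = 33.98 − (10.3200) = 23.6600

€23.66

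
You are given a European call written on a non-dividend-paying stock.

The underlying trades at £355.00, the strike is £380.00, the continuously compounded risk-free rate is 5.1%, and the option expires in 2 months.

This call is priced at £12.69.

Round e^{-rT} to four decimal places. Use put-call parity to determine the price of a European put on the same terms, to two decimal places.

£34.46

exp(−rT) = exp(−0.051·0.1667) = 0.9915
Put-call parity: C − P = S − K·e^(−rT) = 355 − 380·0.9915 = 355 − 376.7700 = -21.7700
P = C − (C − P) = 12.69 − (-21.7700) = 34.4600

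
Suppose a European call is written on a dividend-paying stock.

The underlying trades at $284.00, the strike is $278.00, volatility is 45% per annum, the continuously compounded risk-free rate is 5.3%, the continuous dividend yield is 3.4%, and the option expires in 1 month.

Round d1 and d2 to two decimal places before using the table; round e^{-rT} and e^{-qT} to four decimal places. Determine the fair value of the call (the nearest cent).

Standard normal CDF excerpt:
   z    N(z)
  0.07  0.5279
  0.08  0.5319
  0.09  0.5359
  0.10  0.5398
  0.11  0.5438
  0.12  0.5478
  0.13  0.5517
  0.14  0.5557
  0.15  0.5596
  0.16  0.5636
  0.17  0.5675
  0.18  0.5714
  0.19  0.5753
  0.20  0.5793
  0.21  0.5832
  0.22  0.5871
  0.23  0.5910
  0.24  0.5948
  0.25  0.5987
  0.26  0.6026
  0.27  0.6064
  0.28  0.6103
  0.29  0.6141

$17.94

σ√T = 0.45 × 0.2887 = 0.1299
d₁ = [ln(284/278) + (0.053 − 0.034 + 0.45²/2)·0.08333] / 0.1299 = [0.0214 + 0.0100] / 0.1299 = 0.2415 → 0.24
d₂ = d₁ − σ√T = 0.2415 − 0.1299 = 0.1116 → 0.11
exp(−qT) = exp(−0.034·0.08333) = 0.9972;  exp(−rT) = exp(−0.053·0.08333) = 0.9956
N(d₁) = N(0.24) = 0.5948;  N(d₂) = N(0.11) = 0.5438
C = 284·0.9972·0.5948 − 278·0.9956·0.5438 = 168.4502 − 150.5112 = 17.9390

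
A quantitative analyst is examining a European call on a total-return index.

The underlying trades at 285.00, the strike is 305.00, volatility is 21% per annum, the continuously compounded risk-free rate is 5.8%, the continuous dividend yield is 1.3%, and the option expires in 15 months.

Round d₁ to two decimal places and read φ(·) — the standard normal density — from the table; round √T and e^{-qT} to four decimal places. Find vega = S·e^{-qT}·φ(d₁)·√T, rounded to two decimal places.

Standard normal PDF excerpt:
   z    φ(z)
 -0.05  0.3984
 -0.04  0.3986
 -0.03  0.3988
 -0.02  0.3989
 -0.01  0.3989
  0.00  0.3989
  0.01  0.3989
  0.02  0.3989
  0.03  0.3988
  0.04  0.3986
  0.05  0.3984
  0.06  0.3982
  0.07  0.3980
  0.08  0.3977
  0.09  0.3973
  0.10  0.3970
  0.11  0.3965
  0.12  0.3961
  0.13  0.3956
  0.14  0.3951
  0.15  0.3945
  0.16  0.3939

σ√T = 0.21·√1.25 = 0.2348
ln(S/K) + (r − q + σ²/2)T = ln(285/305) + (0.058 − 0.013 + 0.21²/2)·1.25 = -0.0678 + 0.0838 = 0.0160
d₁ = 0.0160 / 0.2348 = 0.0681 ⇒ 0.07
√T = √1.25 = 1.1180
φ(d₁) = φ(0.07) = 0.3980
exp(−qT) = exp(−0.013·1.25) = 0.9839
vega = S·exp(−qT)·φ(d₁)·√T = 285·0.9839·0.3980·1.1180 = 124.7730

124.77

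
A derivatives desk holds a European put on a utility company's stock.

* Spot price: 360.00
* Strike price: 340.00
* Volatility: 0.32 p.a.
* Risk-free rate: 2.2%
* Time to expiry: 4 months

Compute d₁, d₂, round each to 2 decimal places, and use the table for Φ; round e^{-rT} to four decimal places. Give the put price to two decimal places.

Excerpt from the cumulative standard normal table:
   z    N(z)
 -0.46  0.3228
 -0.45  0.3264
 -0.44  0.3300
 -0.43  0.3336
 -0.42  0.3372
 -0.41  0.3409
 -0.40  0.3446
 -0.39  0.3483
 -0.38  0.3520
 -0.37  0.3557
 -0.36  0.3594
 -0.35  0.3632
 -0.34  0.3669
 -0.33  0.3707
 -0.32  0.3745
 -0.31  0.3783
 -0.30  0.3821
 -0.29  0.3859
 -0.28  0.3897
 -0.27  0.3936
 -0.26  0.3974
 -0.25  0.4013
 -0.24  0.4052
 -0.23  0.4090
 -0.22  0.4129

σ√T = 0.32 × 0.5774 = 0.1848
d₁ = [ln(360/340) + (0.022 + ½·0.32²)·0.3333] / (σ√T) = (0.0572 + 0.0244) / 0.1848 = 0.4414 which rounds to 0.44
d₂ = 0.4414 − 0.1848 = 0.2567 which rounds to 0.26
e^(−rT) = e^(−0.022·0.3333) = 0.9927
P = 340·0.9927·N(-0.26) − 360·N(-0.44) = 340·0.9927·0.3974 − 360·0.3300 = 134.1297 − 118.8000 = 15.3297

15.33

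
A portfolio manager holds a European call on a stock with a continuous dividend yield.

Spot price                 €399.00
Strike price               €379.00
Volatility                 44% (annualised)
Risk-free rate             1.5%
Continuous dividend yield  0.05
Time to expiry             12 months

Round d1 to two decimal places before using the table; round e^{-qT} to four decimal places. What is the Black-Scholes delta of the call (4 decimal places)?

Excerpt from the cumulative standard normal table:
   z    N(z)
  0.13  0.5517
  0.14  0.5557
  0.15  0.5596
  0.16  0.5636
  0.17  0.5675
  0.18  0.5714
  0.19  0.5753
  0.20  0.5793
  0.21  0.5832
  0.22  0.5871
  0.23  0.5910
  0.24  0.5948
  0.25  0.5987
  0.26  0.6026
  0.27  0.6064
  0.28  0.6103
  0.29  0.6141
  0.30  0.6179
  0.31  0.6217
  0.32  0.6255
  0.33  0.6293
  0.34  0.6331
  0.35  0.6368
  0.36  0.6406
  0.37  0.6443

T = 1;  σ√T = 0.4400
ln(S/K) + (r − q + σ²/2)T = ln(399/379) + (0.015 − 0.05 + 0.44²/2)·1 = 0.0514 + 0.0618 = 0.1132
d₁ = 0.1132 / 0.4400 = 0.2573 → 0.26
N(d₁) = N(0.26) = 0.6026
Δ_call = exp(−qT)·N(d₁) = 0.9512·0.6026 = 0.5732

0.5732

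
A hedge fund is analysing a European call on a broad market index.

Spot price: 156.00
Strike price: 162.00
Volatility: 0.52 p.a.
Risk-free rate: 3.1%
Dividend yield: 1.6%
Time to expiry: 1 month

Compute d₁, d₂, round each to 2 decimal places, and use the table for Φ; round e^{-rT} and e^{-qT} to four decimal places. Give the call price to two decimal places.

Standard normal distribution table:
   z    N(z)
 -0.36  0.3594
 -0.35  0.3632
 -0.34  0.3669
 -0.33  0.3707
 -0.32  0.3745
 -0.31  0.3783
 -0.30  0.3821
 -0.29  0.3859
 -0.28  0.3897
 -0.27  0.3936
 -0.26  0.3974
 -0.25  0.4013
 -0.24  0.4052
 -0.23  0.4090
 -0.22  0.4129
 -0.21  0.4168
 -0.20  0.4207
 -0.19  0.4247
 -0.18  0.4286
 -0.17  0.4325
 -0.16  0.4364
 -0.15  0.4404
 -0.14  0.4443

6.87

σ√T = 0.52·√0.08333 = 0.1501
ln(S/K) + (r − q + σ²/2)T = ln(156/162) + (0.031 − 0.016 + 0.52²/2)·0.08333 = -0.0377 + 0.0125 = -0.0252
d₁ = -0.0252 / 0.1501 = -0.1680 ⇒ -0.17
d₂ = d₁ − σ√T = -0.1680 − 0.1501 = -0.3181 ⇒ -0.32
e^(−qT) = e^(−0.016·0.08333) = 0.9987;  e^(−rT) = e^(−0.031·0.08333) = 0.9974
N(d₁) = N(-0.17) = 0.4325;  N(d₂) = N(-0.32) = 0.3745
C = 156·0.9987·0.4325 − 162·0.9974·0.3745 = 67.3823 − 60.5113 = 6.8710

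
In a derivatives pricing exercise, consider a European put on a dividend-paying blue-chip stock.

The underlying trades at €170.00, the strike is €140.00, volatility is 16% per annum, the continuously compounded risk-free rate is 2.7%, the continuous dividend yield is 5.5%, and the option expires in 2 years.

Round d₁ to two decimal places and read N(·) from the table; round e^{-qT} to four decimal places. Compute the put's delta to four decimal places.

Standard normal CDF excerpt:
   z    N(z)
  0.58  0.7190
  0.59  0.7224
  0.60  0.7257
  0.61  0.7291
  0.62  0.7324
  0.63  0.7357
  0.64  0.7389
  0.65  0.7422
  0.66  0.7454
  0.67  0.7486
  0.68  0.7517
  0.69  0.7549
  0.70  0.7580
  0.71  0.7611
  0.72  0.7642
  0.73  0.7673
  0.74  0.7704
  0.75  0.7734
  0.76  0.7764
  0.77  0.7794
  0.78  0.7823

σ√T = 0.16·√2 = 0.2263
d₁ = [ln(170/140) + (0.027 − 0.055 + 0.16²/2)·2] / 0.2263 = [0.1942 − 0.0304] / 0.2263 = 0.7237 → 0.72
N(d₁) = N(0.72) = 0.7642
Δ_put = exp(−qT)·(N(d₁) − 1) = 0.8958·(0.7642 − 1) = -0.2112

-0.2112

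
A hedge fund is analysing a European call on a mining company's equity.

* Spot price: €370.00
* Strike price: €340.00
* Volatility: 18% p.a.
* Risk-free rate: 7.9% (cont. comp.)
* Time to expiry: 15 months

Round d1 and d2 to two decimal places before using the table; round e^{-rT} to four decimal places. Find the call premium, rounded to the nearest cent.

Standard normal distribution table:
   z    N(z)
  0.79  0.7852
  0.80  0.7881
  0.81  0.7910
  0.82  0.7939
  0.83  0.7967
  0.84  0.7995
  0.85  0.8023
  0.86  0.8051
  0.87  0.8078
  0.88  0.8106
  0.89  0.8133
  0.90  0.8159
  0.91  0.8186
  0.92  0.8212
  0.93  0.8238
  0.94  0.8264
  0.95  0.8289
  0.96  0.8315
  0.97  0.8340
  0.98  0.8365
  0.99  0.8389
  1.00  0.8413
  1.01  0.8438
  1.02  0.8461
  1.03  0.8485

σ√T = 0.18 × 1.1180 = 0.2012
d₁ = [ln(370/340) + (0.079 + ½·0.18²)·1.25] / (σ√T) = (0.0846 + 0.1190) / 0.2012 = 1.0115 ≈ 1.01
d₂ = 1.0115 − 0.2012 = 0.8102 ≈ 0.81
exp(−rT) = exp(−0.079·1.25) = 0.9060
N(d₁) = N(1.01) = 0.8438;  N(d₂) = N(0.81) = 0.7910
C = 370·0.8438 − 340·0.9060·0.7910 = 312.2060 − 243.6596 = 68.5464

€68.55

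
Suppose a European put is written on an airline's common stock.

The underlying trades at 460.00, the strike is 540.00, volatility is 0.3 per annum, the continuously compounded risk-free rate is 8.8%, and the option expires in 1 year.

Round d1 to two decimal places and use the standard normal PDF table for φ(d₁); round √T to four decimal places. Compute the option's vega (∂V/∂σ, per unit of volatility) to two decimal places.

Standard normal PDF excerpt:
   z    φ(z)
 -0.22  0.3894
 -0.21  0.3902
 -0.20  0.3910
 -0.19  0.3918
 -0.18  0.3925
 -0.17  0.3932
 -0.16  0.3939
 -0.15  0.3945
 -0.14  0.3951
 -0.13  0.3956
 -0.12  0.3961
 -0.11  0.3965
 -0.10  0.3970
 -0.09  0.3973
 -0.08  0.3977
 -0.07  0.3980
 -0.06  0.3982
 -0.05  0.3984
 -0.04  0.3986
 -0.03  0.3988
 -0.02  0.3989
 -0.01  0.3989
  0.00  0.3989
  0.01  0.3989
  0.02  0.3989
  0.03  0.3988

182.76

σ√T = 0.3·√1 = 0.3000
d₁ = [ln(460/540) + (0.088 + 0.3²/2)·1] / 0.3000 = [-0.1603 + 0.1330] / 0.3000 = -0.0911 → -0.09
√T = √1 = 1.0000
φ(d₁) = φ(-0.09) = 0.3973
vega = S·φ(d₁)·√T = 460·0.3973·1.0000 = 182.7580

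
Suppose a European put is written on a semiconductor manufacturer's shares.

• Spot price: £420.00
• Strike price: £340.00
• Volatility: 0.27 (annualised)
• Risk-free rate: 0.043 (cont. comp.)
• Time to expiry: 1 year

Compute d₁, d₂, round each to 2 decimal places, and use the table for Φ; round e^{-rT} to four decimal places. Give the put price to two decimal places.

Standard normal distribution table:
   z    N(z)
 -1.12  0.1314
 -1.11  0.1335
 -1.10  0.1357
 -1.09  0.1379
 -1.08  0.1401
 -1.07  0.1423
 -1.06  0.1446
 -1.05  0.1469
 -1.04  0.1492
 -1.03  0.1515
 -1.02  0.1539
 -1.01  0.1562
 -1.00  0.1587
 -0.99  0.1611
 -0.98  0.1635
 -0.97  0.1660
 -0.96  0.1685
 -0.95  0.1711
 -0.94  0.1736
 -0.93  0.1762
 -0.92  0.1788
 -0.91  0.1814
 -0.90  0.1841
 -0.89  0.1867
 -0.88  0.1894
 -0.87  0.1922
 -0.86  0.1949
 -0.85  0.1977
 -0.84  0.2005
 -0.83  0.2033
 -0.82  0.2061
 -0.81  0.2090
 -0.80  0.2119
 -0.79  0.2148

σ√T = 0.27·√1 = 0.2700
d₁ = [ln(420/340) + (0.043 + 0.27²/2)·1] / 0.2700 = [0.2113 + 0.0794] / 0.2700 = 1.0769 ≈ 1.08
d₂ = d₁ − σ√T = 1.0769 − 0.2700 = 0.8069 ≈ 0.81
e^(−rT) = e^(−0.043·1) = 0.9579
N(−d₂) = N(-0.81) = 0.2090;  N(−d₁) = N(-1.08) = 0.1401
P = 340·0.9579·0.2090 − 420·0.1401 = 68.0684 − 58.8420 = 9.2264

£9.23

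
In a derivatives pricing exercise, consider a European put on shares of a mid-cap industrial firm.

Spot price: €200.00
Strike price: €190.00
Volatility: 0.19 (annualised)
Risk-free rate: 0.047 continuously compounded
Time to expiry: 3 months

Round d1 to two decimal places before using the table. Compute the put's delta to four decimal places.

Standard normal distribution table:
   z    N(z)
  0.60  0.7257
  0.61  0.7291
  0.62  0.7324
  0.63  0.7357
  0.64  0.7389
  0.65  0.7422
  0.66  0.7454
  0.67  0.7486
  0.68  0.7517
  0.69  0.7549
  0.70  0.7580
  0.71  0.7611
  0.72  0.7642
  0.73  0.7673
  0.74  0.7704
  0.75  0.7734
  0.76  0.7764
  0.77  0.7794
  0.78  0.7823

σ√T = 0.19·√0.25 = 0.0950
d₁ = [ln(200/190) + (0.047 + ½·0.19²)·0.25] / (σ√T) = (0.0513 + 0.0163) / 0.0950 = 0.7111 ≈ 0.71
N(d₁) = N(0.71) = 0.7611
Δ_put = N(d₁) − 1 = 0.7611 − 1 = -0.2389

-0.2389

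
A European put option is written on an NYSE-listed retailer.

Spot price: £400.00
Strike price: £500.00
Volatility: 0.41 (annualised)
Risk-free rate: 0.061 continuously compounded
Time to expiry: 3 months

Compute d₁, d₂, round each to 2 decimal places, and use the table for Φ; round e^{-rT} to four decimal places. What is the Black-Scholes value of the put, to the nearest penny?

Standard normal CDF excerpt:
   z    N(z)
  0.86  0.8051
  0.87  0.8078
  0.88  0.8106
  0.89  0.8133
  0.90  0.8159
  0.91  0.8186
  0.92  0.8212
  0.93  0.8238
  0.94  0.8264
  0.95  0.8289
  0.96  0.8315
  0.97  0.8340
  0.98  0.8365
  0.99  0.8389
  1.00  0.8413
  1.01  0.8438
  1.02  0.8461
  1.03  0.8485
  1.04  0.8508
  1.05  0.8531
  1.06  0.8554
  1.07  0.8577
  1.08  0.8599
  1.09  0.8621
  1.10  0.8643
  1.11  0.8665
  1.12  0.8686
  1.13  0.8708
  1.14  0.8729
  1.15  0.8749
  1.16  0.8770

σ√T = 0.41 × 0.5000 = 0.2050
d₁ = [ln(400/500) + (0.061 + 0.41²/2)·0.25] / 0.2050 = [-0.2231 + 0.0363] / 0.2050 = -0.9116 which rounds to -0.91
d₂ = d₁ − σ√T = -0.9116 − 0.2050 = -1.1166 which rounds to -1.12
e^(−rT) = e^(−0.061·0.25) = 0.9849
N(−d₂) = N(1.12) = 0.8686;  N(−d₁) = N(0.91) = 0.8186
P = 500·0.9849·0.8686 − 400·0.8186 = 427.7421 − 327.4400 = 100.3021

£100.30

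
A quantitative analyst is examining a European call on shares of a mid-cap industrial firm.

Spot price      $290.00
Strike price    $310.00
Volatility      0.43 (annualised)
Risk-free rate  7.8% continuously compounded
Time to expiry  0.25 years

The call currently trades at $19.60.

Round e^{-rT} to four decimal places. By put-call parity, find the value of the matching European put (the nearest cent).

exp(−rT) = exp(−0.078·0.25) = 0.9807
Put-call parity: C − P = S − K·e^(−rT) = 290 − 310·0.9807 = 290 − 304.0170 = -14.0170
P = C − (C − P) = 19.60 − (-14.0170) = 33.6170

$33.62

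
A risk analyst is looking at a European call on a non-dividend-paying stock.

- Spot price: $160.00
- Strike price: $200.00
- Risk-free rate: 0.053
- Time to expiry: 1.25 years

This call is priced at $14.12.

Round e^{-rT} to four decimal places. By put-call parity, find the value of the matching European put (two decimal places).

e^(−rT) = e^(−0.053·1.25) = 0.9359
Put-call parity: C − P = S − K·e^(−rT) = 160 − 200·0.9359 = 160 − 187.1800 = -27.1800
P = C − (C − P) = 14.12 − (-27.1800) = 41.3000

$41.30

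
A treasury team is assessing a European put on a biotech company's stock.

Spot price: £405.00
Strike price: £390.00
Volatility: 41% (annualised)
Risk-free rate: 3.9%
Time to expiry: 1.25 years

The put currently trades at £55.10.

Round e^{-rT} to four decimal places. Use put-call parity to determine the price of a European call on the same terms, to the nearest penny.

exp(−rT) = exp(−0.039·1.25) = 0.9524
Put-call parity: C − P = S − K·e^(−rT) = 405 − 390·0.9524 = 405 − 371.4360 = 33.5640
C = P + (C − P) = 55.10 + (33.5640) = 88.6640

£88.66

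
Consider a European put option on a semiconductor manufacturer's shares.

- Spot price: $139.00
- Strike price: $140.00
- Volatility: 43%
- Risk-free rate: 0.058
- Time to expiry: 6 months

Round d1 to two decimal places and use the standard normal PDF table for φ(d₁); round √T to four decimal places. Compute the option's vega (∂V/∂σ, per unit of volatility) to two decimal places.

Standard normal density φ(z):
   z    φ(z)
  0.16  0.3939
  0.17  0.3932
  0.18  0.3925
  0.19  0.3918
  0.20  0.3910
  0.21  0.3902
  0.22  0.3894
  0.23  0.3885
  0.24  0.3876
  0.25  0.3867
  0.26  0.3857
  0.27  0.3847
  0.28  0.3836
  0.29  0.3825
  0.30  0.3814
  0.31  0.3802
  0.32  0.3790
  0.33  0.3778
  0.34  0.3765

σ√T = 0.43 × 0.7071 = 0.3041
d₁ = [ln(139/140) + (0.058 + 0.43²/2)·0.5] / 0.3041 = [-0.0072 + 0.0752] / 0.3041 = 0.2238 ≈ 0.22
√T = √0.5 = 0.7071
φ(d₁) = φ(0.22) = 0.3894
vega = S·φ(d₁)·√T = 139·0.3894·0.7071 = 38.2729

38.27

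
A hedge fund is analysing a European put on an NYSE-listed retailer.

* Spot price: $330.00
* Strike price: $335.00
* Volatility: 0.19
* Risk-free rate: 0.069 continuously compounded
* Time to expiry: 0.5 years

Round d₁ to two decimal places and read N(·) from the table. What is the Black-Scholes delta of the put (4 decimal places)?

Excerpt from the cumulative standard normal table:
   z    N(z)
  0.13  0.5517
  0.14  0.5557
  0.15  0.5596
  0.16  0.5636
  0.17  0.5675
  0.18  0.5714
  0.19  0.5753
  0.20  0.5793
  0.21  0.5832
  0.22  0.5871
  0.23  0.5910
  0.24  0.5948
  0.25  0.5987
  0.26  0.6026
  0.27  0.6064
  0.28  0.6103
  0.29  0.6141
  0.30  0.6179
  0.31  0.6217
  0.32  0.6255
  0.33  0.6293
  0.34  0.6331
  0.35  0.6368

σ√T = 0.19·√0.5 = 0.1344
ln(S/K) + (r + σ²/2)T = ln(330/335) + (0.069 + 0.19²/2)·0.5 = -0.0150 + 0.0435 = 0.0285
d₁ = 0.0285 / 0.1344 = 0.2120 ⇒ 0.21
N(d₁) = N(0.21) = 0.5832
Δ_put = N(d₁) − 1 = 0.5832 − 1 = -0.4168

-0.4168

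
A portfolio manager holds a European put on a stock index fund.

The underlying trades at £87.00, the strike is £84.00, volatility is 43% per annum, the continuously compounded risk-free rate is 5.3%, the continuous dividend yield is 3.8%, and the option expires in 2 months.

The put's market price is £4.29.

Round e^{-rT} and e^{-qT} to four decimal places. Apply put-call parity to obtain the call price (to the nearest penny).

£7.48

e^(−qT) = e^(−0.038·0.1667) = 0.9937;  e^(−rT) = e^(−0.053·0.1667) = 0.9912
Put-call parity: C − P = S·e^(−qT) − K·e^(−rT) = 87·0.9937 − 84·0.9912 = 86.4519 − 83.2608 = 3.1911
C = P + (C − P) = 4.29 + (3.1911) = 7.4811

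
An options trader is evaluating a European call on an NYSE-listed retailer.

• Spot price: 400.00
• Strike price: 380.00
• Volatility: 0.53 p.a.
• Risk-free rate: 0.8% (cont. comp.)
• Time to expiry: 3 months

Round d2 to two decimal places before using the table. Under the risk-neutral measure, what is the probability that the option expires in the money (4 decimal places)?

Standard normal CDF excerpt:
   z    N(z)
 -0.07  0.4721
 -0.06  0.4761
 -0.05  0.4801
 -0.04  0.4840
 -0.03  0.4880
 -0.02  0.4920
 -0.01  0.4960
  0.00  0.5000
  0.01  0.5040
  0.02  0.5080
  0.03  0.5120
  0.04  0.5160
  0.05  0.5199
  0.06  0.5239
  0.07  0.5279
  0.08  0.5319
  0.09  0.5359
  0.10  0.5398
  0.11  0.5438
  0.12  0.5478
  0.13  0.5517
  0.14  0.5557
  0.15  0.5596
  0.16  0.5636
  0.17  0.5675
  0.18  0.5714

T = 0.25;  σ√T = 0.2650
d₁ = [ln(400/380) + (0.008 + ½·0.53²)·0.25] / (σ√T) = (0.0513 + 0.0371) / 0.2650 = 0.3336 → 0.33
d₂ = 0.3336 − 0.2650 = 0.0686 → 0.07
Risk-neutral Pr[S_T > K] = N(d₂) = N(0.07) = 0.5279

0.5279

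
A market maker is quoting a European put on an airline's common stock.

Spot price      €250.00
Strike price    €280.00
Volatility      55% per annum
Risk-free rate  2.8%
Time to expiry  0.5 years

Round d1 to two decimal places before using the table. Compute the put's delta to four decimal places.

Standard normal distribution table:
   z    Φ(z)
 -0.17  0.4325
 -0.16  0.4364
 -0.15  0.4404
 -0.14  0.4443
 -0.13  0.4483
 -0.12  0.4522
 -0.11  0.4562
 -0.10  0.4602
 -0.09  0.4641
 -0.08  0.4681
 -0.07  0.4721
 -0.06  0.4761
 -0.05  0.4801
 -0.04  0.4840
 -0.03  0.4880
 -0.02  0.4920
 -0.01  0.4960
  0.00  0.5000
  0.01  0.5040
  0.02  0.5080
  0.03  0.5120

-0.5239

T = 0.5;  σ√T = 0.3889
d₁ = [ln(250/280) + (0.028 + 0.55²/2)·0.5] / 0.3889 = [-0.1133 + 0.0896] / 0.3889 = -0.0609 ≈ -0.06
N(d₁) = N(-0.06) = 0.4761
Δ_put = N(d₁) − 1 = 0.4761 − 1 = -0.5239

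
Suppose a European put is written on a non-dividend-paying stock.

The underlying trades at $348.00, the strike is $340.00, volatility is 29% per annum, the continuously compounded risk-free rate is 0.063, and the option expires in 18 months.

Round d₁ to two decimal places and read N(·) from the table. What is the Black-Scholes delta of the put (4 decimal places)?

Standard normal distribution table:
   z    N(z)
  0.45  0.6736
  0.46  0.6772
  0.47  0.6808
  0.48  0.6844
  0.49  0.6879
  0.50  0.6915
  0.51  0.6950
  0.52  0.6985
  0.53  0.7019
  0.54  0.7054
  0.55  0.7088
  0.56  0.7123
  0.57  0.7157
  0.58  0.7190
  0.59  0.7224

σ√T = 0.29·√1.5 = 0.3552
d₁ = [ln(348/340) + (0.063 + ½·0.29²)·1.5] / (σ√T) = (0.0233 + 0.1576) / 0.3552 = 0.5091 which rounds to 0.51
N(d₁) = N(0.51) = 0.6950
Δ_put = N(d₁) − 1 = 0.6950 − 1 = -0.3050

-0.3050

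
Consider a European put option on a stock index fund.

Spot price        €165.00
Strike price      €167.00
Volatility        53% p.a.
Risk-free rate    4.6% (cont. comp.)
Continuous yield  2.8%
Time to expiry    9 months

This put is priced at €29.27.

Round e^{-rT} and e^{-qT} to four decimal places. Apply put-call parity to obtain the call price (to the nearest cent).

e^(−qT) = e^(−0.028·0.75) = 0.9792;  e^(−rT) = e^(−0.046·0.75) = 0.9661
Put-call parity: C − P = S·e^(−qT) − K·e^(−rT) = 165·0.9792 − 167·0.9661 = 161.5680 − 161.3387 = 0.2293
C = P + (C − P) = 29.27 + (0.2293) = 29.4993

€29.50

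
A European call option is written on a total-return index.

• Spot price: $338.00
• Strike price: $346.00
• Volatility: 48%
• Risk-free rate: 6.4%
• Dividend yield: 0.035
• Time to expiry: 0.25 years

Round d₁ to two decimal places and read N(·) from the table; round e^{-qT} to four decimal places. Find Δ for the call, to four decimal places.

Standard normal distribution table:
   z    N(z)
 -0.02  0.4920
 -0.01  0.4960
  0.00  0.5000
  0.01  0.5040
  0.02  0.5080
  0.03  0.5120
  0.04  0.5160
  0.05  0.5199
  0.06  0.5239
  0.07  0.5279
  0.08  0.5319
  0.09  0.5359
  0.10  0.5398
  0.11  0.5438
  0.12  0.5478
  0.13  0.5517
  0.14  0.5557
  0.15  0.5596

0.5154

σ√T = 0.48 × 0.5000 = 0.2400
ln(S/K) + (r − q + σ²/2)T = ln(338/346) + (0.064 − 0.035 + 0.48²/2)·0.25 = -0.0234 + 0.0360 = 0.0127
d₁ = 0.0127 / 0.2400 = 0.0527 → 0.05
N(d₁) = N(0.05) = 0.5199
Δ_call = exp(−qT)·N(d₁) = 0.9913·0.5199 = 0.5154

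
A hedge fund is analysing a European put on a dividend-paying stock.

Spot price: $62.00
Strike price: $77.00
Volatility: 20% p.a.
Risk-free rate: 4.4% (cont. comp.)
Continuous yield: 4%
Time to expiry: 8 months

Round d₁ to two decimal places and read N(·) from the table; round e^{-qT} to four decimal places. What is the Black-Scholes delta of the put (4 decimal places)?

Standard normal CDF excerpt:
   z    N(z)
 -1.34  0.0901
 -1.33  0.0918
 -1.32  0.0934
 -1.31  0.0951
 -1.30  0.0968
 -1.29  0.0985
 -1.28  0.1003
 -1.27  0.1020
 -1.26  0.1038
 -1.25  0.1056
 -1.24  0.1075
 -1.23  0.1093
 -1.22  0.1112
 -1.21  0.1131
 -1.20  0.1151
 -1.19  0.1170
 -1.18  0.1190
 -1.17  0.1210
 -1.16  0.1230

σ√T = 0.2 × 0.8165 = 0.1633
d₁ = [ln(62/77) + (0.044 − 0.04 + 0.2²/2)·0.6667] / 0.1633 = [-0.2167 + 0.0160] / 0.1633 = -1.2289 which rounds to -1.23
N(d₁) = N(-1.23) = 0.1093
Δ_put = exp(−qT)·(N(d₁) − 1) = 0.9737·(0.1093 − 1) = -0.8673

-0.8673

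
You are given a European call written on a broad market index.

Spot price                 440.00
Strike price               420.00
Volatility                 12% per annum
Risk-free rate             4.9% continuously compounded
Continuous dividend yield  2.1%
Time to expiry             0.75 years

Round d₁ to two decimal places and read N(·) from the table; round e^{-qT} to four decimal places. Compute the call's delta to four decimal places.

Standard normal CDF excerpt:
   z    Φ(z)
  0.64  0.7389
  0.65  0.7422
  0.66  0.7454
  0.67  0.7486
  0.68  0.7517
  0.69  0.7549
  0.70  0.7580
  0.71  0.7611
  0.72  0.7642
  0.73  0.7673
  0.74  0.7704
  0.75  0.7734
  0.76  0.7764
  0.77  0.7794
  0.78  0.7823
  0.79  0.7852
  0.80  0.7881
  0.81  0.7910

0.7462

T = 0.75;  σ√T = 0.1039
d₁ = [ln(440/420) + (0.049 − 0.021 + 0.12²/2)·0.75] / 0.1039 = [0.0465 + 0.0264] / 0.1039 = 0.7017 → 0.70
N(d₁) = N(0.70) = 0.7580
Δ_call = e^(−qT)·N(d₁) = 0.9844·0.7580 = 0.7462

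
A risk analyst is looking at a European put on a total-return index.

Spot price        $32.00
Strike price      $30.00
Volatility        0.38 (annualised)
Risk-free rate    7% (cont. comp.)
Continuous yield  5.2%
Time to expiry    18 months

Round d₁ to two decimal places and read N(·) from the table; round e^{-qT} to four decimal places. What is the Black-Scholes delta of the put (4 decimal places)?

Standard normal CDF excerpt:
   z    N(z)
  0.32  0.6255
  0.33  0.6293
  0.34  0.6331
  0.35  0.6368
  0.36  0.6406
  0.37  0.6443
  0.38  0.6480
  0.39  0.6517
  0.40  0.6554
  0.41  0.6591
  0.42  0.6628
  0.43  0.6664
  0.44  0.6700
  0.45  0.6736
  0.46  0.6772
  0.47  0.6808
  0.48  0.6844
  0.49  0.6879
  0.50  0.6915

T = 1.5;  σ√T = 0.4654
d₁ = [ln(32/30) + (0.07 − 0.052 + ½·0.38²)·1.5] / (σ√T) = (0.0645 + 0.1353) / 0.4654 = 0.4294 ⇒ 0.43
N(d₁) = N(0.43) = 0.6664
Δ_put = exp(−qT)·(N(d₁) − 1) = 0.9250·(0.6664 − 1) = -0.3086

-0.3086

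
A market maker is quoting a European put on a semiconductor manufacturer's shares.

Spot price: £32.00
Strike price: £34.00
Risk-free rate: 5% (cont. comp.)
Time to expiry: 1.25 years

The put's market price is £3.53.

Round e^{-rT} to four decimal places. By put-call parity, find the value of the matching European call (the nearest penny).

£3.59

exp(−rT) = exp(−0.05·1.25) = 0.9394
Put-call parity: C − P = S − K·e^(−rT) = 32 − 34·0.9394 = 32 − 31.9396 = 0.0604
C = P + (C − P) = 3.53 + (0.0604) = 3.5904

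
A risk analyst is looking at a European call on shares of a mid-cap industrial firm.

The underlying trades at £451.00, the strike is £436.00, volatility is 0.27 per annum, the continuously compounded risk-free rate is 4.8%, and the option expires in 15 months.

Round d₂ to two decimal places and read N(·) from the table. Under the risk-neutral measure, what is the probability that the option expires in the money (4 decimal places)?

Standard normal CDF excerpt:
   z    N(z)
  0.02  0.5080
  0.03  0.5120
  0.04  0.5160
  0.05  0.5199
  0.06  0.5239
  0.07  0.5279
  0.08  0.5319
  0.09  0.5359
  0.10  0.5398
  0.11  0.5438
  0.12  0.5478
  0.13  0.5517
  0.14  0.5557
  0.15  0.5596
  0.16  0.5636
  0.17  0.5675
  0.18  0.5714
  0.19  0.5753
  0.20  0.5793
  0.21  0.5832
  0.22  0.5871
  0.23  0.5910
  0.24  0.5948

σ√T = 0.27·√1.25 = 0.3019
d₁ = [ln(451/436) + (0.048 + ½·0.27²)·1.25] / (σ√T) = (0.0338 + 0.1056) / 0.3019 = 0.4617 which rounds to 0.46
d₂ = 0.4617 − 0.3019 = 0.1599 which rounds to 0.16
Pr(exercise) under Q = N(d₂) = 0.5636

0.5636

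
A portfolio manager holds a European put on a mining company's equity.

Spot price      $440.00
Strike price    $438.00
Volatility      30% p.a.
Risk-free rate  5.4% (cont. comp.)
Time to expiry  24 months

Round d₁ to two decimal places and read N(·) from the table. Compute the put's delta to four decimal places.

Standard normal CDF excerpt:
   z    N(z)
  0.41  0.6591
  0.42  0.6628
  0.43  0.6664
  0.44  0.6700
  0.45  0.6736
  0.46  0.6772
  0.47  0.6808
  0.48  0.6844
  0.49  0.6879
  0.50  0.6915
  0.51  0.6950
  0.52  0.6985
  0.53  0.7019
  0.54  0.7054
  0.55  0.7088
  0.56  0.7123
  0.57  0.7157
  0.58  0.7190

-0.3156

σ√T = 0.3·√2 = 0.4243
d₁ = [ln(440/438) + (0.054 + 0.3²/2)·2] / 0.4243 = [0.0046 + 0.1980] / 0.4243 = 0.4774 which rounds to 0.48
N(d₁) = N(0.48) = 0.6844
Δ_put = N(d₁) − 1 = 0.6844 − 1 = -0.3156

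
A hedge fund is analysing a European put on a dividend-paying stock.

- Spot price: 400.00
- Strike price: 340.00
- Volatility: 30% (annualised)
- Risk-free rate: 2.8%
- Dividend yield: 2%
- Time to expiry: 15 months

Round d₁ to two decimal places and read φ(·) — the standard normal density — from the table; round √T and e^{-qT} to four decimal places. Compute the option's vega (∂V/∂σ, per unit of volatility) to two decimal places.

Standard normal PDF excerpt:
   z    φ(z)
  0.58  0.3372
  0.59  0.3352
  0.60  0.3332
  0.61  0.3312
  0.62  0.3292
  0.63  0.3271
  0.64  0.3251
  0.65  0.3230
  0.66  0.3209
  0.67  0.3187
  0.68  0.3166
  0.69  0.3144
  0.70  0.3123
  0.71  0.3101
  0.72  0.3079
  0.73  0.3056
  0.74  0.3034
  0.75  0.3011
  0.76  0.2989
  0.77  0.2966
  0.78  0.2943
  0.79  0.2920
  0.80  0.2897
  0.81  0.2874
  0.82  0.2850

σ√T = 0.3·√1.25 = 0.3354
d₁ = [ln(400/340) + (0.028 − 0.02 + ½·0.3²)·1.25] / (σ√T) = (0.1625 + 0.0663) / 0.3354 = 0.6821 ⇒ 0.68
√T = √1.25 = 1.1180
φ(d₁) = φ(0.68) = 0.3166
exp(−qT) = exp(−0.02·1.25) = 0.9753
vega = S·exp(−qT)·φ(d₁)·√T = 400·0.9753·0.3166·1.1180 = 138.0864

138.09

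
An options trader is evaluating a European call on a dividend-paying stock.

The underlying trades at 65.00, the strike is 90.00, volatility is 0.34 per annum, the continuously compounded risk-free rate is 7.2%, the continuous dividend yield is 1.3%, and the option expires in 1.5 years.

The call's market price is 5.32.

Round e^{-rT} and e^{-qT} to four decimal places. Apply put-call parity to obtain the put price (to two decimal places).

22.36

e^(−qT) = e^(−0.013·1.5) = 0.9807;  e^(−rT) = e^(−0.072·1.5) = 0.8976
Put-call parity: C − P = S·e^(−qT) − K·e^(−rT) = 65·0.9807 − 90·0.8976 = 63.7455 − 80.7840 = -17.0385
P = C − (C − P) = 5.32 − (-17.0385) = 22.3585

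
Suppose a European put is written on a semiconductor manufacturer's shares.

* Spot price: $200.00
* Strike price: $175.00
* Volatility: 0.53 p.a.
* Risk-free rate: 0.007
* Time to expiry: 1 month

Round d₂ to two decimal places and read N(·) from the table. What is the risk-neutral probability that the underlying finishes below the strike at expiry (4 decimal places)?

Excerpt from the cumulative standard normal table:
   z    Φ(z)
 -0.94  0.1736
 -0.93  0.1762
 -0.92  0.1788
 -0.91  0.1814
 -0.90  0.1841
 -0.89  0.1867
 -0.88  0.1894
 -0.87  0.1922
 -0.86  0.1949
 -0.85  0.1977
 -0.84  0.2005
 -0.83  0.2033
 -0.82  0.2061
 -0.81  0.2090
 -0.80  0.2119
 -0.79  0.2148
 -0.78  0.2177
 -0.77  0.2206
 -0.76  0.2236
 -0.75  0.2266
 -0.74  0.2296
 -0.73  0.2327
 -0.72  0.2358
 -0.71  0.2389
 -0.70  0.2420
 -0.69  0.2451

T = 0.08333;  σ√T = 0.1530
d₁ = [ln(200/175) + (0.007 + 0.53²/2)·0.08333] / 0.1530 = [0.1335 + 0.0123] / 0.1530 = 0.9531 → 0.95
d₂ = d₁ − σ√T = 0.9531 − 0.1530 = 0.8001 → 0.80
Risk-neutral Pr[S_T < K] = N(−d₂) = N(-0.80) = 0.2119

0.2119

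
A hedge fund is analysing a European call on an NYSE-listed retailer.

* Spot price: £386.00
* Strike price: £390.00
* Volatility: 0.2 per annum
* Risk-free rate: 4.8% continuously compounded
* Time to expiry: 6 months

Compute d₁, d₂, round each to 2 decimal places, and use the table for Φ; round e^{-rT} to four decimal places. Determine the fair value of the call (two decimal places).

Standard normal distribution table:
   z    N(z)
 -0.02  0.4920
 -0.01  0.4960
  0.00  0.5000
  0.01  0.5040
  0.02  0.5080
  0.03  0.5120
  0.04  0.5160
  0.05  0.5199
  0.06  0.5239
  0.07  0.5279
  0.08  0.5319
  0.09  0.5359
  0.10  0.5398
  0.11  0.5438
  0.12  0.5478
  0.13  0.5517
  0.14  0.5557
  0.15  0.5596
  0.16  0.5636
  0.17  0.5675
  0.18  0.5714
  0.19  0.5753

£24.11

σ√T = 0.2 × 0.7071 = 0.1414
d₁ = [ln(386/390) + (0.048 + ½·0.2²)·0.5] / (σ√T) = (-0.0103 + 0.0340) / 0.1414 = 0.1675 which rounds to 0.17
d₂ = 0.1675 − 0.1414 = 0.0261 which rounds to 0.03
e^(−rT) = e^(−0.048·0.5) = 0.9763
C = 386·N(0.17) − 390·0.9763·N(0.03) = 386·0.5675 − 390·0.9763·0.5120 = 219.0550 − 194.9476 = 24.1074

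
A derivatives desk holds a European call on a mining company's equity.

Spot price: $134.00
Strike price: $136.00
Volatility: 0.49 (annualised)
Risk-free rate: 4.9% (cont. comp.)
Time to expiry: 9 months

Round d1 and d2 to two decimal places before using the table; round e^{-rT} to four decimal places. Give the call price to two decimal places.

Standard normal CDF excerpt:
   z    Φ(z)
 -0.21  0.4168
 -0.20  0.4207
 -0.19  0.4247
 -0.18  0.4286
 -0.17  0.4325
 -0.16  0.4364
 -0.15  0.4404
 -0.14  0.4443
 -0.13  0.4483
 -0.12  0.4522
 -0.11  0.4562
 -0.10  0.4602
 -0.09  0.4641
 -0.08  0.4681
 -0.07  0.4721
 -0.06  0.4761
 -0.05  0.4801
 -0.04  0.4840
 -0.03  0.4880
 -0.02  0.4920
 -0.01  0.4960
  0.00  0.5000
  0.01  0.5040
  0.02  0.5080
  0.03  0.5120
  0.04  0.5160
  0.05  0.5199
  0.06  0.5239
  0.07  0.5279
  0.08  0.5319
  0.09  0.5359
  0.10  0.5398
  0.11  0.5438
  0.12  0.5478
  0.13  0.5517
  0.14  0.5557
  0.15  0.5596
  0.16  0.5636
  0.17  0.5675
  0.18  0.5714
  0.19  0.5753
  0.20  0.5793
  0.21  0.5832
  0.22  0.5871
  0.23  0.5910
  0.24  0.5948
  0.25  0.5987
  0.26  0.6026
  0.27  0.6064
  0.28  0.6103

T = 0.75;  σ√T = 0.4244
ln(S/K) + (r + σ²/2)T = ln(134/136) + (0.049 + 0.49²/2)·0.75 = -0.0148 + 0.1268 = 0.1120
d₁ = 0.1120 / 0.4244 = 0.2639 → 0.26
d₂ = d₁ − σ√T = 0.2639 − 0.4244 = -0.1605 → -0.16
exp(−rT) = exp(−0.049·0.75) = 0.9639
N(d₁) = N(0.26) = 0.6026;  N(d₂) = N(-0.16) = 0.4364
C = 134·0.6026 − 136·0.9639·0.4364 = 80.7484 − 57.2079 = 23.5405

$23.54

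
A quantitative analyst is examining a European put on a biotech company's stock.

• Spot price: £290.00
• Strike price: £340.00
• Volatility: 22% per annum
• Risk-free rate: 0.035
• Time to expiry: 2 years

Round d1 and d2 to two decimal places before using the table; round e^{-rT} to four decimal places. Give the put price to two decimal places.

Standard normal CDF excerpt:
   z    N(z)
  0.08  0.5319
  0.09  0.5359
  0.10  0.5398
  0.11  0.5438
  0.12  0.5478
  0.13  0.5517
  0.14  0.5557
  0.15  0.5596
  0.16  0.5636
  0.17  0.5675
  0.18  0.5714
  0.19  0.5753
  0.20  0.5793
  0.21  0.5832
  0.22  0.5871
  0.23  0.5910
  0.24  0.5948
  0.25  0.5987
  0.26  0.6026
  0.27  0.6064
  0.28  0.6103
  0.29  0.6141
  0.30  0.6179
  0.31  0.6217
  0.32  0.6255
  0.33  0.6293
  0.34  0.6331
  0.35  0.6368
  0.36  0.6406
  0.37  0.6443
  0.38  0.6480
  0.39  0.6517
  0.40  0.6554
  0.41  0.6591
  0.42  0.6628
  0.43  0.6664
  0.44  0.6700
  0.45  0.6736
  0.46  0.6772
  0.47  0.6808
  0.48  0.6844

£52.41

σ√T = 0.22 × 1.4142 = 0.3111
d₁ = [ln(290/340) + (0.035 + 0.22²/2)·2] / 0.3111 = [-0.1591 + 0.1184] / 0.3111 = -0.1307 ⇒ -0.13
d₂ = d₁ − σ√T = -0.1307 − 0.3111 = -0.4418 ⇒ -0.44
exp(−rT) = exp(−0.035·2) = 0.9324
P = 340·0.9324·N(0.44) − 290·N(0.13) = 340·0.9324·0.6700 − 290·0.5517 = 212.4007 − 159.9930 = 52.4077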